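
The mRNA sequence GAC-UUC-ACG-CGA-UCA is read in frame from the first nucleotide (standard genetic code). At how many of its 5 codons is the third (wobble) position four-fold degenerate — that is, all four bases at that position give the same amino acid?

Codon 1 GAC (Asp): third position 2-fold.
Codon 2 UUC (Phe): third position 2-fold.
Codon 3 ACG (Thr): third position 4-fold.
Codon 4 CGA (Arg): third position 4-fold.
Codon 5 UCA (Ser): third position 4-fold.
Four-fold degenerate third positions: 3.

3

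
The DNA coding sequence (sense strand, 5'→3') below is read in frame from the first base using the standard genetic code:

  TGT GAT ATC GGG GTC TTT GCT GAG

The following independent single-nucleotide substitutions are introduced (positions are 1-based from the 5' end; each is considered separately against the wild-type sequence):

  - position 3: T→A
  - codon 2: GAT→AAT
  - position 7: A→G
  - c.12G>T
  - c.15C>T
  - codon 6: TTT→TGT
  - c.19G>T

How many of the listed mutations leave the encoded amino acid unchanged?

Codon 1: TGT (Cys) → TGA (Stop) — nonsense.
Codon 2: GAT (Asp) → AAT (Asn) — missense.
Codon 3: ATC (Ile) → GTC (Val) — missense.
Codon 4: GGG (Gly) → GGT (Gly) — synonymous.
Codon 5: GTC (Val) → GTT (Val) — synonymous.
Codon 6: TTT (Phe) → TGT (Cys) — missense.
Codon 7: GCT (Ala) → TCT (Ser) — missense.
Synonymous: 2 of 7.

2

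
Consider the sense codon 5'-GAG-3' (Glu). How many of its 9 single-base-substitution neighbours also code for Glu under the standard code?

1

Position 1: none → 0 synonymous.
Position 2: none → 0 synonymous.
Position 3: GAA → 1 synonymous.
Total: 0 + 0 + 1 = 1.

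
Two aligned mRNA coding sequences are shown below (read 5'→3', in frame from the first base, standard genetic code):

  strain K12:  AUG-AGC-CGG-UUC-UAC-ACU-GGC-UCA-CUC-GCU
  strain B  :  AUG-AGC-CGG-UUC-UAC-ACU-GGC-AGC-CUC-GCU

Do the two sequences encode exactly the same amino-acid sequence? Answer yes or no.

yes

Codon 1: AUG Met / AUG Met — identical.
Codon 2: AGC Ser / AGC Ser — identical.
Codon 3: CGG Arg / CGG Arg — identical.
Codon 4: UUC Phe / UUC Phe — identical.
Codon 5: UAC Tyr / UAC Tyr — identical.
Codon 6: ACU Thr / ACU Thr — identical.
Codon 7: GGC Gly / GGC Gly — identical.
Codon 8: UCA Ser / AGC Ser — synonymous.
Codon 9: CUC Leu / CUC Leu — identical.
Codon 10: GCU Ala / GCU Ala — identical.
Nonsynonymous differences: 0 → same protein.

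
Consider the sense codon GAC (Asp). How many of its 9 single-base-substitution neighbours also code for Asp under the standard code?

Position 1: none → 0 synonymous.
Position 2: none → 0 synonymous.
Position 3: GAU → 1 synonymous.
Total: 0 + 0 + 1 = 1.

1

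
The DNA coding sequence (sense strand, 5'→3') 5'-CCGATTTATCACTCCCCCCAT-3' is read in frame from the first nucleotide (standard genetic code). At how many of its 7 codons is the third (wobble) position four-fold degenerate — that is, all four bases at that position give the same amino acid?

Codon 1 CCG (Pro): third position 4-fold.
Codon 2 ATT (Ile): third position 3-fold.
Codon 3 TAT (Tyr): third position 2-fold.
Codon 4 CAC (His): third position 2-fold.
Codon 5 TCC (Ser): third position 4-fold.
Codon 6 CCC (Pro): third position 4-fold.
Codon 7 CAT (His): third position 2-fold.
Four-fold degenerate third positions: 3.

3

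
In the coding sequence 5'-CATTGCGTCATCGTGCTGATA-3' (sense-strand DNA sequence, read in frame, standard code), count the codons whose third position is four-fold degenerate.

3

Codon 1 CAT (His): third position 2-fold.
Codon 2 TGC (Cys): third position 2-fold.
Codon 3 GTC (Val): third position 4-fold.
Codon 4 ATC (Ile): third position 3-fold.
Codon 5 GTG (Val): third position 4-fold.
Codon 6 CTG (Leu): third position 4-fold.
Codon 7 ATA (Ile): third position 3-fold.
Four-fold degenerate third positions: 3.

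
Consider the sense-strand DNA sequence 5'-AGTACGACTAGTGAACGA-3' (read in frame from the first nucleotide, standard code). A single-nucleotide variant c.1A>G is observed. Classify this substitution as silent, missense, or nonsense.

Position 1 falls in codon 1: AGT → Ser.
After the substitution the codon is GGT → Gly.
Ser ≠ Gly, so this is a missense mutation.

missense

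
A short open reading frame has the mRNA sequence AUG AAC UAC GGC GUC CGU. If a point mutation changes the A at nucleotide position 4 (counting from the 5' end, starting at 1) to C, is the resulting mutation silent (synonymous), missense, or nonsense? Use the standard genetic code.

Position 4 falls in codon 2: AAC → Asn.
After the substitution the codon is CAC → His.
Asn ≠ His, so this is a missense mutation.

missense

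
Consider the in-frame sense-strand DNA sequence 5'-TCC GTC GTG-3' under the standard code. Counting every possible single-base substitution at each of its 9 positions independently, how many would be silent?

9

Codon 1 (TCC, Ser): 3 synonymous substitutions.
Codon 2 (GTC, Val): 3 synonymous substitutions.
Codon 3 (GTG, Val): 3 synonymous substitutions.
Total: 3 + 3 + 3 = 9.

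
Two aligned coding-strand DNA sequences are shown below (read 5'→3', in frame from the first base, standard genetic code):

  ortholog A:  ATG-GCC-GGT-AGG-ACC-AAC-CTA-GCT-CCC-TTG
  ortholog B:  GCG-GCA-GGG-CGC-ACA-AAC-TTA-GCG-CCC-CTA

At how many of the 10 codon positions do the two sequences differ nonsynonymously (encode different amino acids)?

Codon 1: ATG Met / GCG Ala — nonsynonymous.
Codon 2: GCC Ala / GCA Ala — synonymous.
Codon 3: GGT Gly / GGG Gly — synonymous.
Codon 4: AGG Arg / CGC Arg — synonymous.
Codon 5: ACC Thr / ACA Thr — synonymous.
Codon 6: AAC Asn / AAC Asn — identical.
Codon 7: CTA Leu / TTA Leu — synonymous.
Codon 8: GCT Ala / GCG Ala — synonymous.
Codon 9: CCC Pro / CCC Pro — identical.
Codon 10: TTG Leu / CTA Leu — synonymous.
Nonsynonymous differences: 1.

1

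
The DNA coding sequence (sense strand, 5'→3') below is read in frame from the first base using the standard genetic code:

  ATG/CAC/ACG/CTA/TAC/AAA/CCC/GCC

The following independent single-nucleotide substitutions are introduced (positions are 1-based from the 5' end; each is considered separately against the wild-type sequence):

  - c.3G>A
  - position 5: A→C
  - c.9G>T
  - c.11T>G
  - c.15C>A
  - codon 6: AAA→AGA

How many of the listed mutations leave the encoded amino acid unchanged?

Codon 1: ATG (Met) → ATA (Ile) — missense.
Codon 2: CAC (His) → CCC (Pro) — missense.
Codon 3: ACG (Thr) → ACT (Thr) — synonymous.
Codon 4: CTA (Leu) → CGA (Arg) — missense.
Codon 5: TAC (Tyr) → TAA (Stop) — nonsense.
Codon 6: AAA (Lys) → AGA (Arg) — missense.
Synonymous: 1 of 6.

1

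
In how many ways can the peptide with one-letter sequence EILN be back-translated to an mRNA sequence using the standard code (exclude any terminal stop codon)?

72

Glu: 2 codons.
Ile: 3 codons.
Leu: 6 codons.
Asn: 2 codons.
2 × 3 × 6 × 2 = 72.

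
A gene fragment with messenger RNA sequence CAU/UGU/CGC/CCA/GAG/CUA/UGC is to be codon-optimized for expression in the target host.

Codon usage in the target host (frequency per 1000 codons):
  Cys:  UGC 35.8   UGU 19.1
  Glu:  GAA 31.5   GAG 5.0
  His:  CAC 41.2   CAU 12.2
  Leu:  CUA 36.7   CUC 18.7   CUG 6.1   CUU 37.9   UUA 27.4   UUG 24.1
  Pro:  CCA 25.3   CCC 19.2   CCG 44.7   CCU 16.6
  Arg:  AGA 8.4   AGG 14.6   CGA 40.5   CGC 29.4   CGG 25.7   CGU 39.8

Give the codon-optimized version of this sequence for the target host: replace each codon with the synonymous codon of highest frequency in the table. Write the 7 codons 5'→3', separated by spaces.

CAC UGC CGA CCG GAA CUU UGC

Codon 1 (His): best is CAC at 41.2.
Codon 2 (Cys): best is UGC at 35.8.
Codon 3 (Arg): best is CGA at 40.5.
Codon 4 (Pro): best is CCG at 44.7.
Codon 5 (Glu): best is GAA at 31.5.
Codon 6 (Leu): best is CUU at 37.9.
Codon 7 (Cys): best is UGC at 35.8.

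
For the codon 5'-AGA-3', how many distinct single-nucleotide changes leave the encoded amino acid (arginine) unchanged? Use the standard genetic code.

Position 1: CGA → 1 synonymous.
Position 2: none → 0 synonymous.
Position 3: AGG → 1 synonymous.
Total: 1 + 0 + 1 = 2.

2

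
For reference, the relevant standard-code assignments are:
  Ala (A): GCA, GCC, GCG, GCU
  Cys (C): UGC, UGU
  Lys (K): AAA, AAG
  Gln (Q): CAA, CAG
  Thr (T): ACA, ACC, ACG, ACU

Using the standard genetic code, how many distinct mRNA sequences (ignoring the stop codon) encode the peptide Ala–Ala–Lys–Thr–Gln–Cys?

512

Ala: 4 codons.
Ala: 4 codons.
Lys: 2 codons.
Thr: 4 codons.
Gln: 2 codons.
Cys: 2 codons.
4 × 4 × 2 × 4 × 2 × 2 = 512.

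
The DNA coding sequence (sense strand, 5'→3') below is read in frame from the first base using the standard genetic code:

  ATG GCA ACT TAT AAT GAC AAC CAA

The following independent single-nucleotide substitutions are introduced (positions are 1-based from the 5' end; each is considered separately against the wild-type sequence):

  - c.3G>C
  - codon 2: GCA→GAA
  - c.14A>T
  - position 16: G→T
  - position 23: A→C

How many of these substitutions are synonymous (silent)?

Codon 1: ATG (Met) → ATC (Ile) — missense.
Codon 2: GCA (Ala) → GAA (Glu) — missense.
Codon 5: AAT (Asn) → ATT (Ile) — missense.
Codon 6: GAC (Asp) → TAC (Tyr) — missense.
Codon 8: CAA (Gln) → CCA (Pro) — missense.
Synonymous: 0 of 5.

0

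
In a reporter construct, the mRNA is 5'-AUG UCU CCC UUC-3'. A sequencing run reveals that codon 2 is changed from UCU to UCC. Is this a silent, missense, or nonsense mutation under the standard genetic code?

Position 6 falls in codon 2: UCU → Ser.
After the substitution the codon is UCC → Ser.
Both encode Ser, so the change is synonymous.

silent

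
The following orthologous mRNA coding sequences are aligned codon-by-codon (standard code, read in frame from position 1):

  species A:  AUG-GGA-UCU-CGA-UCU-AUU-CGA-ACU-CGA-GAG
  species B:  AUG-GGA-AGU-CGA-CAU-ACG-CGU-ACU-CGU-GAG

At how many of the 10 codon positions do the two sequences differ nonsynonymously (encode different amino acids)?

2

Codon 1: AUG Met / AUG Met — identical.
Codon 2: GGA Gly / GGA Gly — identical.
Codon 3: UCU Ser / AGU Ser — synonymous.
Codon 4: CGA Arg / CGA Arg — identical.
Codon 5: UCU Ser / CAU His — nonsynonymous.
Codon 6: AUU Ile / ACG Thr — nonsynonymous.
Codon 7: CGA Arg / CGU Arg — synonymous.
Codon 8: ACU Thr / ACU Thr — identical.
Codon 9: CGA Arg / CGU Arg — synonymous.
Codon 10: GAG Glu / GAG Glu — identical.
Nonsynonymous differences: 2.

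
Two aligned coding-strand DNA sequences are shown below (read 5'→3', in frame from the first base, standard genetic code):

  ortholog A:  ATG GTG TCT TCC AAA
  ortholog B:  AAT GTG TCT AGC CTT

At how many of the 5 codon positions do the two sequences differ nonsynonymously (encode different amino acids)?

Codon 1: ATG Met / AAT Asn — nonsynonymous.
Codon 2: GTG Val / GTG Val — identical.
Codon 3: TCT Ser / TCT Ser — identical.
Codon 4: TCC Ser / AGC Ser — synonymous.
Codon 5: AAA Lys / CTT Leu — nonsynonymous.
Nonsynonymous differences: 2.

2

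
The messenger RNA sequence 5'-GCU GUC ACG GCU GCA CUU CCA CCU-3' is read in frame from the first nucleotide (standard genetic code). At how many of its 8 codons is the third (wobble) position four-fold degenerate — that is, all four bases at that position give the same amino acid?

8

Codon 1 GCU (Ala): third position 4-fold.
Codon 2 GUC (Val): third position 4-fold.
Codon 3 ACG (Thr): third position 4-fold.
Codon 4 GCU (Ala): third position 4-fold.
Codon 5 GCA (Ala): third position 4-fold.
Codon 6 CUU (Leu): third position 4-fold.
Codon 7 CCA (Pro): third position 4-fold.
Codon 8 CCU (Pro): third position 4-fold.
Four-fold degenerate third positions: 8.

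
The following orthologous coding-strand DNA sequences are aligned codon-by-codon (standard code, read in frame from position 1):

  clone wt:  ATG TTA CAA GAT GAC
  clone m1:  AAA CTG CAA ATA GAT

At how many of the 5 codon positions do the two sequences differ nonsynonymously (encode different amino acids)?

2

Codon 1: ATG Met / AAA Lys — nonsynonymous.
Codon 2: TTA Leu / CTG Leu — synonymous.
Codon 3: CAA Gln / CAA Gln — identical.
Codon 4: GAT Asp / ATA Ile — nonsynonymous.
Codon 5: GAC Asp / GAT Asp — synonymous.
Nonsynonymous differences: 2.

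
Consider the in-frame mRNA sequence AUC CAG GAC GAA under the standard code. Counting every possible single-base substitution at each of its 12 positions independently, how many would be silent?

Codon 1 (AUC, Ile): 2 synonymous substitutions.
Codon 2 (CAG, Gln): 1 synonymous substitution.
Codon 3 (GAC, Asp): 1 synonymous substitution.
Codon 4 (GAA, Glu): 1 synonymous substitution.
Total: 2 + 1 + 1 + 1 = 5.

5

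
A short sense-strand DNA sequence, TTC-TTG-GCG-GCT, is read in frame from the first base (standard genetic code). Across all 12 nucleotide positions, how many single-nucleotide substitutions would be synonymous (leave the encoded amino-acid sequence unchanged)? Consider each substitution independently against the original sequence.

Codon 1 (TTC, Phe): 1 synonymous substitution.
Codon 2 (TTG, Leu): 2 synonymous substitutions.
Codon 3 (GCG, Ala): 3 synonymous substitutions.
Codon 4 (GCT, Ala): 3 synonymous substitutions.
Total: 1 + 2 + 3 + 3 = 9.

9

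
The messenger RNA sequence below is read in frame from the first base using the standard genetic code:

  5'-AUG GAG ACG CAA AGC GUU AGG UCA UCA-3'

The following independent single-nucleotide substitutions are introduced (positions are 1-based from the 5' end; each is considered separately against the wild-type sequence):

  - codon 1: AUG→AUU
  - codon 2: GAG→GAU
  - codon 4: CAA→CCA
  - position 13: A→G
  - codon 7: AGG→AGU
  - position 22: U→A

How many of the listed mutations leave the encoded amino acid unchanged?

0

Codon 1: AUG (Met) → AUU (Ile) — missense.
Codon 2: GAG (Glu) → GAU (Asp) — missense.
Codon 4: CAA (Gln) → CCA (Pro) — missense.
Codon 5: AGC (Ser) → GGC (Gly) — missense.
Codon 7: AGG (Arg) → AGU (Ser) — missense.
Codon 8: UCA (Ser) → ACA (Thr) — missense.
Synonymous: 0 of 6.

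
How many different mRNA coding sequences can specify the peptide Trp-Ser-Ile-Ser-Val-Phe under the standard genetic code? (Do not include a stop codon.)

Trp: 1 codon.
Ser: 6 codons.
Ile: 3 codons.
Ser: 6 codons.
Val: 4 codons.
Phe: 2 codons.
1 × 6 × 3 × 6 × 4 × 2 = 864.

864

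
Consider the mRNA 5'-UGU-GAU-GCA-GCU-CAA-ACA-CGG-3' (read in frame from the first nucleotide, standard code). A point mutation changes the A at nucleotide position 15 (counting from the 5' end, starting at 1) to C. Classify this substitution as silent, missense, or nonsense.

missense

Position 15 falls in codon 5: CAA → Gln.
After the substitution the codon is CAC → His.
Gln ≠ His, so this is a missense mutation.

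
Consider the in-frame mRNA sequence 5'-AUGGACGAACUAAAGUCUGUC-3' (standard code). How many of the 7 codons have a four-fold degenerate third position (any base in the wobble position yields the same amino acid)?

Codon 1 AUG (Met): third position 1-fold.
Codon 2 GAC (Asp): third position 2-fold.
Codon 3 GAA (Glu): third position 2-fold.
Codon 4 CUA (Leu): third position 4-fold.
Codon 5 AAG (Lys): third position 2-fold.
Codon 6 UCU (Ser): third position 4-fold.
Codon 7 GUC (Val): third position 4-fold.
Four-fold degenerate third positions: 3.

3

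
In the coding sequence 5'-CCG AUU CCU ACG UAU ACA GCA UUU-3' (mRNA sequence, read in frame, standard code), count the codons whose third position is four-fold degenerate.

5

Codon 1 CCG (Pro): third position 4-fold.
Codon 2 AUU (Ile): third position 3-fold.
Codon 3 CCU (Pro): third position 4-fold.
Codon 4 ACG (Thr): third position 4-fold.
Codon 5 UAU (Tyr): third position 2-fold.
Codon 6 ACA (Thr): third position 4-fold.
Codon 7 GCA (Ala): third position 4-fold.
Codon 8 UUU (Phe): third position 2-fold.
Four-fold degenerate third positions: 5.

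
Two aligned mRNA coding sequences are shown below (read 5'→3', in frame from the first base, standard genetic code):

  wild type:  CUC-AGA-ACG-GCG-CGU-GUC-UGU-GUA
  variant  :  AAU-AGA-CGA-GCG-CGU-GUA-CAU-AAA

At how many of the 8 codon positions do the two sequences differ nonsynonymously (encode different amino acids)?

Codon 1: CUC Leu / AAU Asn — nonsynonymous.
Codon 2: AGA Arg / AGA Arg — identical.
Codon 3: ACG Thr / CGA Arg — nonsynonymous.
Codon 4: GCG Ala / GCG Ala — identical.
Codon 5: CGU Arg / CGU Arg — identical.
Codon 6: GUC Val / GUA Val — synonymous.
Codon 7: UGU Cys / CAU His — nonsynonymous.
Codon 8: GUA Val / AAA Lys — nonsynonymous.
Nonsynonymous differences: 4.

4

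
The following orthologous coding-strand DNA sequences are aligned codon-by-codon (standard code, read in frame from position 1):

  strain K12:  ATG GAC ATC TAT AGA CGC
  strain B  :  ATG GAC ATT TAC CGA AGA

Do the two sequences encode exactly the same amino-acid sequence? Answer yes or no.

yes

Codon 1: ATG Met / ATG Met — identical.
Codon 2: GAC Asp / GAC Asp — identical.
Codon 3: ATC Ile / ATT Ile — synonymous.
Codon 4: TAT Tyr / TAC Tyr — synonymous.
Codon 5: AGA Arg / CGA Arg — synonymous.
Codon 6: CGC Arg / AGA Arg — synonymous.
Nonsynonymous differences: 0 → same protein.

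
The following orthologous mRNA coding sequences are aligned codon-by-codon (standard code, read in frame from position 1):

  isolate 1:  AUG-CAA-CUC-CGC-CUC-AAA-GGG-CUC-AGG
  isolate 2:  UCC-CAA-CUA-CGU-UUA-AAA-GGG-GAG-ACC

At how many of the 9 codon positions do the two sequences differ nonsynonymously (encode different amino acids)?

Codon 1: AUG Met / UCC Ser — nonsynonymous.
Codon 2: CAA Gln / CAA Gln — identical.
Codon 3: CUC Leu / CUA Leu — synonymous.
Codon 4: CGC Arg / CGU Arg — synonymous.
Codon 5: CUC Leu / UUA Leu — synonymous.
Codon 6: AAA Lys / AAA Lys — identical.
Codon 7: GGG Gly / GGG Gly — identical.
Codon 8: CUC Leu / GAG Glu — nonsynonymous.
Codon 9: AGG Arg / ACC Thr — nonsynonymous.
Nonsynonymous differences: 3.

3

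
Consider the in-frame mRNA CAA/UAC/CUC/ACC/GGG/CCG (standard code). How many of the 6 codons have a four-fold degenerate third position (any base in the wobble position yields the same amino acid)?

Codon 1 CAA (Gln): third position 2-fold.
Codon 2 UAC (Tyr): third position 2-fold.
Codon 3 CUC (Leu): third position 4-fold.
Codon 4 ACC (Thr): third position 4-fold.
Codon 5 GGG (Gly): third position 4-fold.
Codon 6 CCG (Pro): third position 4-fold.
Four-fold degenerate third positions: 4.

4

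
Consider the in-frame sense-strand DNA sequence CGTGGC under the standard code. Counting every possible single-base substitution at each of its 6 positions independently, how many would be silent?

Codon 1 (CGT, Arg): 3 synonymous substitutions.
Codon 2 (GGC, Gly): 3 synonymous substitutions.
Total: 3 + 3 = 6.

6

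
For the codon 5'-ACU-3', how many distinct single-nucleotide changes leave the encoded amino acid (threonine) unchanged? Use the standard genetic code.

3

Position 1: none → 0 synonymous.
Position 2: none → 0 synonymous.
Position 3: ACC, ACA, ACG → 3 synonymous.
Total: 0 + 0 + 3 = 3.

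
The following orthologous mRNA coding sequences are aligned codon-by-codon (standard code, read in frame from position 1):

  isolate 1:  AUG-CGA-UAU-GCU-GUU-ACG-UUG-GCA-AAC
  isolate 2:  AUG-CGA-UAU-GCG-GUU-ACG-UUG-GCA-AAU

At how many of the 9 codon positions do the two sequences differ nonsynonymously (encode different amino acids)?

0

Codon 1: AUG Met / AUG Met — identical.
Codon 2: CGA Arg / CGA Arg — identical.
Codon 3: UAU Tyr / UAU Tyr — identical.
Codon 4: GCU Ala / GCG Ala — synonymous.
Codon 5: GUU Val / GUU Val — identical.
Codon 6: ACG Thr / ACG Thr — identical.
Codon 7: UUG Leu / UUG Leu — identical.
Codon 8: GCA Ala / GCA Ala — identical.
Codon 9: AAC Asn / AAU Asn — synonymous.
Nonsynonymous differences: 0.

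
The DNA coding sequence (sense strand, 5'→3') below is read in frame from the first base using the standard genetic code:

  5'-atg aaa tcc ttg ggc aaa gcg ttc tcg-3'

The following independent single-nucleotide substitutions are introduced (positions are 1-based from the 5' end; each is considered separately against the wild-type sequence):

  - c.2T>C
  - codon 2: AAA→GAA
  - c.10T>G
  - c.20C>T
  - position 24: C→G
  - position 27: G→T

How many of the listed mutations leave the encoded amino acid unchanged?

Codon 1: ATG (Met) → ACG (Thr) — missense.
Codon 2: AAA (Lys) → GAA (Glu) — missense.
Codon 4: TTG (Leu) → GTG (Val) — missense.
Codon 7: GCG (Ala) → GTG (Val) — missense.
Codon 8: TTC (Phe) → TTG (Leu) — missense.
Codon 9: TCG (Ser) → TCT (Ser) — synonymous.
Synonymous: 1 of 6.

1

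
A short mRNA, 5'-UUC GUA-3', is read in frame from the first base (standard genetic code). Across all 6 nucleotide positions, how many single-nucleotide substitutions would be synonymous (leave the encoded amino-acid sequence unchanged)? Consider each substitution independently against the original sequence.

Codon 1 (UUC, Phe): 1 synonymous substitution.
Codon 2 (GUA, Val): 3 synonymous substitutions.
Total: 1 + 3 = 4.

4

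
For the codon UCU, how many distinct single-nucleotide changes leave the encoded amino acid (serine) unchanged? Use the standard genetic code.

Position 1: none → 0 synonymous.
Position 2: none → 0 synonymous.
Position 3: UCC, UCA, UCG → 3 synonymous.
Total: 0 + 0 + 3 = 3.

3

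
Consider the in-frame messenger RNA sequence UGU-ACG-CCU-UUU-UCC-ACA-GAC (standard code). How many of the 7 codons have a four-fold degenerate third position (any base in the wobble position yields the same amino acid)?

Codon 1 UGU (Cys): third position 2-fold.
Codon 2 ACG (Thr): third position 4-fold.
Codon 3 CCU (Pro): third position 4-fold.
Codon 4 UUU (Phe): third position 2-fold.
Codon 5 UCC (Ser): third position 4-fold.
Codon 6 ACA (Thr): third position 4-fold.
Codon 7 GAC (Asp): third position 2-fold.
Four-fold degenerate third positions: 4.

4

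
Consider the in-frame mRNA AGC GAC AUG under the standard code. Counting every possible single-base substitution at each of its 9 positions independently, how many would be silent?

Codon 1 (AGC, Ser): 1 synonymous substitution.
Codon 2 (GAC, Asp): 1 synonymous substitution.
Codon 3 (AUG, Met): 0 synonymous substitutions.
Total: 1 + 1 + 0 = 2.

2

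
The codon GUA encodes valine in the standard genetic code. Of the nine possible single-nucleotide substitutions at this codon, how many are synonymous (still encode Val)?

3

Position 1: none → 0 synonymous.
Position 2: none → 0 synonymous.
Position 3: GUU, GUC, GUG → 3 synonymous.
Total: 0 + 0 + 3 = 3.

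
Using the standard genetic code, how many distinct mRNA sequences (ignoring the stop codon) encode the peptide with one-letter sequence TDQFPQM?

Thr: 4 codons.
Asp: 2 codons.
Gln: 2 codons.
Phe: 2 codons.
Pro: 4 codons.
Gln: 2 codons.
Met: 1 codon.
4 × 2 × 2 × 2 × 4 × 2 × 1 = 256.

256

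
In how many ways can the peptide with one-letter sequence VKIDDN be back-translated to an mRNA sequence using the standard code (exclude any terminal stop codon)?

192

Val: 4 codons.
Lys: 2 codons.
Ile: 3 codons.
Asp: 2 codons.
Asp: 2 codons.
Asn: 2 codons.
4 × 2 × 3 × 2 × 2 × 2 = 192.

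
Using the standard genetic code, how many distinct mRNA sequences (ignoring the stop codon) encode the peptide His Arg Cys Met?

His: 2 codons.
Arg: 6 codons.
Cys: 2 codons.
Met: 1 codon.
2 × 6 × 2 × 1 = 24.

24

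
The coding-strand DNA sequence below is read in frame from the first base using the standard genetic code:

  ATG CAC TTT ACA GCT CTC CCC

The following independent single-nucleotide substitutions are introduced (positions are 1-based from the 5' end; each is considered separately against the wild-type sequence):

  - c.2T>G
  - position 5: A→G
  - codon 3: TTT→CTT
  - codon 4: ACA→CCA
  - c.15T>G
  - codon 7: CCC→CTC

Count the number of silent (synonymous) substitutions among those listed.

1

Codon 1: ATG (Met) → AGG (Arg) — missense.
Codon 2: CAC (His) → CGC (Arg) — missense.
Codon 3: TTT (Phe) → CTT (Leu) — missense.
Codon 4: ACA (Thr) → CCA (Pro) — missense.
Codon 5: GCT (Ala) → GCG (Ala) — synonymous.
Codon 7: CCC (Pro) → CTC (Leu) — missense.
Synonymous: 1 of 6.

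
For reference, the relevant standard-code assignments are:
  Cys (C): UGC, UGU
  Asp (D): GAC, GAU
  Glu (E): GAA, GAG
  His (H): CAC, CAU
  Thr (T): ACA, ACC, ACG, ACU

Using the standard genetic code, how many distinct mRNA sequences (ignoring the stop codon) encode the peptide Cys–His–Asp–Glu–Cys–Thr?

Cys: 2 codons.
His: 2 codons.
Asp: 2 codons.
Glu: 2 codons.
Cys: 2 codons.
Thr: 4 codons.
2 × 2 × 2 × 2 × 2 × 4 = 128.

128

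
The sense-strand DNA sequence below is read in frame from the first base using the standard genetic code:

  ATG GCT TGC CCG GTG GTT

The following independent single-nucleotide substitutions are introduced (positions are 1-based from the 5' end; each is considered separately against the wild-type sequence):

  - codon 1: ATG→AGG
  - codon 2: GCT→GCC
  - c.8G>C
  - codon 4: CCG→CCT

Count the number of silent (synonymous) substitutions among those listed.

Codon 1: ATG (Met) → AGG (Arg) — missense.
Codon 2: GCT (Ala) → GCC (Ala) — synonymous.
Codon 3: TGC (Cys) → TCC (Ser) — missense.
Codon 4: CCG (Pro) → CCT (Pro) — synonymous.
Synonymous: 2 of 4.

2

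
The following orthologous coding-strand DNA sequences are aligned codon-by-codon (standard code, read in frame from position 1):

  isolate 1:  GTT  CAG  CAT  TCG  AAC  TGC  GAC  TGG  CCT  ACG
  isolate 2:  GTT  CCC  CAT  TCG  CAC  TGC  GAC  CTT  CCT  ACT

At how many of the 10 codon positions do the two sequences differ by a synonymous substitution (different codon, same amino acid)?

Codon 1: GTT Val / GTT Val — identical.
Codon 2: CAG Gln / CCC Pro — nonsynonymous.
Codon 3: CAT His / CAT His — identical.
Codon 4: TCG Ser / TCG Ser — identical.
Codon 5: AAC Asn / CAC His — nonsynonymous.
Codon 6: TGC Cys / TGC Cys — identical.
Codon 7: GAC Asp / GAC Asp — identical.
Codon 8: TGG Trp / CTT Leu — nonsynonymous.
Codon 9: CCT Pro / CCT Pro — identical.
Codon 10: ACG Thr / ACT Thr — synonymous.
Synonymous differences: 1.

1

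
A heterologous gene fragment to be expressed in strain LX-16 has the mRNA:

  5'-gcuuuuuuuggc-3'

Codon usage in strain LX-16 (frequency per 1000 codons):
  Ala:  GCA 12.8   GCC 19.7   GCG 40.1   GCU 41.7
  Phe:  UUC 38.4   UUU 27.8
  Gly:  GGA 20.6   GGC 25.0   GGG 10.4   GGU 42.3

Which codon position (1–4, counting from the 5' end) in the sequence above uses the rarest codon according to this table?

Codon 1 GCU (Ala): 41.7 per 1000.
Codon 2 UUU (Phe): 27.8 per 1000.
Codon 3 UUU (Phe): 27.8 per 1000.
Codon 4 GGC (Gly): 25.0 per 1000.
Lowest frequency is 25.0 at codon 4.

4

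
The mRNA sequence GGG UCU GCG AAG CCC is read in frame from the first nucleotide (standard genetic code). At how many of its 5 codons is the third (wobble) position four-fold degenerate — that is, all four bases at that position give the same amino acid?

4

Codon 1 GGG (Gly): third position 4-fold.
Codon 2 UCU (Ser): third position 4-fold.
Codon 3 GCG (Ala): third position 4-fold.
Codon 4 AAG (Lys): third position 2-fold.
Codon 5 CCC (Pro): third position 4-fold.
Four-fold degenerate third positions: 4.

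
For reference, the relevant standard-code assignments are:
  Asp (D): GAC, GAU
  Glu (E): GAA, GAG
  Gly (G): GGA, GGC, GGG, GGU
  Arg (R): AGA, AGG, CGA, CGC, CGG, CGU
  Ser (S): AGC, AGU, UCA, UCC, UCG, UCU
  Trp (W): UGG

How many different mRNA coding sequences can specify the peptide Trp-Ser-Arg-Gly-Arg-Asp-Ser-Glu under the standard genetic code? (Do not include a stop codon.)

Trp: 1 codon.
Ser: 6 codons.
Arg: 6 codons.
Gly: 4 codons.
Arg: 6 codons.
Asp: 2 codons.
Ser: 6 codons.
Glu: 2 codons.
1 × 6 × 6 × 4 × 6 × 2 × 6 × 2 = 20736.

20736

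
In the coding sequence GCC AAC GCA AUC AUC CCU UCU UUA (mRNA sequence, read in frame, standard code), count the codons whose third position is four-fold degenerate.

Codon 1 GCC (Ala): third position 4-fold.
Codon 2 AAC (Asn): third position 2-fold.
Codon 3 GCA (Ala): third position 4-fold.
Codon 4 AUC (Ile): third position 3-fold.
Codon 5 AUC (Ile): third position 3-fold.
Codon 6 CCU (Pro): third position 4-fold.
Codon 7 UCU (Ser): third position 4-fold.
Codon 8 UUA (Leu): third position 2-fold.
Four-fold degenerate third positions: 4.

4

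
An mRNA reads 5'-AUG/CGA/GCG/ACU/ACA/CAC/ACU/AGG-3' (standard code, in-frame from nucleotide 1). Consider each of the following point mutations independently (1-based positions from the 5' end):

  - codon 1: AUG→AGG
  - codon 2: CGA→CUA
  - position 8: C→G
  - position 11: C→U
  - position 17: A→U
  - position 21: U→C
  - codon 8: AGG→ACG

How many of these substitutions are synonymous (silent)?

Codon 1: AUG (Met) → AGG (Arg) — missense.
Codon 2: CGA (Arg) → CUA (Leu) — missense.
Codon 3: GCG (Ala) → GGG (Gly) — missense.
Codon 4: ACU (Thr) → AUU (Ile) — missense.
Codon 6: CAC (His) → CUC (Leu) — missense.
Codon 7: ACU (Thr) → ACC (Thr) — synonymous.
Codon 8: AGG (Arg) → ACG (Thr) — missense.
Synonymous: 1 of 7.

1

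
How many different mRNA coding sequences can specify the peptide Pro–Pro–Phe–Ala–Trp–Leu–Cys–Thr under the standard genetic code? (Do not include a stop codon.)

Pro: 4 codons.
Pro: 4 codons.
Phe: 2 codons.
Ala: 4 codons.
Trp: 1 codon.
Leu: 6 codons.
Cys: 2 codons.
Thr: 4 codons.
4 × 4 × 2 × 4 × 1 × 6 × 2 × 4 = 6144.

6144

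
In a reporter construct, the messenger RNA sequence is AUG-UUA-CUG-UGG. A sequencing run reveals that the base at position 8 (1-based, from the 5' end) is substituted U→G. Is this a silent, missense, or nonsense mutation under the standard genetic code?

Position 8 falls in codon 3: CUG → Leu.
After the substitution the codon is CGG → Arg.
Leu ≠ Arg, so this is a missense mutation.

missense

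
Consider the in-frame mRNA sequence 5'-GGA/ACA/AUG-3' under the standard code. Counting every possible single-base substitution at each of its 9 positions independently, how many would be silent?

6

Codon 1 (GGA, Gly): 3 synonymous substitutions.
Codon 2 (ACA, Thr): 3 synonymous substitutions.
Codon 3 (AUG, Met): 0 synonymous substitutions.
Total: 3 + 3 + 0 = 6.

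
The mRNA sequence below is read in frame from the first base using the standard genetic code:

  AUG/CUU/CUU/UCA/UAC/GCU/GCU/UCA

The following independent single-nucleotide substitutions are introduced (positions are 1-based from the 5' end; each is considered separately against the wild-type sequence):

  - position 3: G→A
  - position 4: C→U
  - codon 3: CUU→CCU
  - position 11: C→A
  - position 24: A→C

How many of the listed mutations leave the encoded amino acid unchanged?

1

Codon 1: AUG (Met) → AUA (Ile) — missense.
Codon 2: CUU (Leu) → UUU (Phe) — missense.
Codon 3: CUU (Leu) → CCU (Pro) — missense.
Codon 4: UCA (Ser) → UAA (Stop) — nonsense.
Codon 8: UCA (Ser) → UCC (Ser) — synonymous.
Synonymous: 1 of 5.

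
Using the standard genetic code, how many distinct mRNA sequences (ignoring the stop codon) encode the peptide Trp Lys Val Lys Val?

Trp: 1 codon.
Lys: 2 codons.
Val: 4 codons.
Lys: 2 codons.
Val: 4 codons.
1 × 2 × 4 × 2 × 4 = 64.

64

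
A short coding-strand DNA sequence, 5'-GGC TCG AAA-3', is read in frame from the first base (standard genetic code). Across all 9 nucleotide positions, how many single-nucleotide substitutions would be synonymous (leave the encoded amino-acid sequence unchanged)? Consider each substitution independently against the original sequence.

7

Codon 1 (GGC, Gly): 3 synonymous substitutions.
Codon 2 (TCG, Ser): 3 synonymous substitutions.
Codon 3 (AAA, Lys): 1 synonymous substitution.
Total: 3 + 3 + 1 = 7.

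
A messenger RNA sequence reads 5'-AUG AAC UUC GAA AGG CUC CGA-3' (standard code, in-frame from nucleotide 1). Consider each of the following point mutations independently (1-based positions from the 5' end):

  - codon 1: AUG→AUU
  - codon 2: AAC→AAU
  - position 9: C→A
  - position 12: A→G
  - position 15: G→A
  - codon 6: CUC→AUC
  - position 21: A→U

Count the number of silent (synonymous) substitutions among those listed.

4

Codon 1: AUG (Met) → AUU (Ile) — missense.
Codon 2: AAC (Asn) → AAU (Asn) — synonymous.
Codon 3: UUC (Phe) → UUA (Leu) — missense.
Codon 4: GAA (Glu) → GAG (Glu) — synonymous.
Codon 5: AGG (Arg) → AGA (Arg) — synonymous.
Codon 6: CUC (Leu) → AUC (Ile) — missense.
Codon 7: CGA (Arg) → CGU (Arg) — synonymous.
Synonymous: 4 of 7.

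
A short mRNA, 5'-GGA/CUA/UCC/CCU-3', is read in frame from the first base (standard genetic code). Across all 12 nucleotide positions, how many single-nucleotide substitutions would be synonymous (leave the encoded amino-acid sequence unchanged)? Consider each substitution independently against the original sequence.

Codon 1 (GGA, Gly): 3 synonymous substitutions.
Codon 2 (CUA, Leu): 4 synonymous substitutions.
Codon 3 (UCC, Ser): 3 synonymous substitutions.
Codon 4 (CCU, Pro): 3 synonymous substitutions.
Total: 3 + 4 + 3 + 3 = 13.

13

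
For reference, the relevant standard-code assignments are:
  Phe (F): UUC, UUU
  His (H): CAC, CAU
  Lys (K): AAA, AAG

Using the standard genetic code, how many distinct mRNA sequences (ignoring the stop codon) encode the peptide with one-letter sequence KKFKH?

32

Lys: 2 codons.
Lys: 2 codons.
Phe: 2 codons.
Lys: 2 codons.
His: 2 codons.
2 × 2 × 2 × 2 × 2 = 32.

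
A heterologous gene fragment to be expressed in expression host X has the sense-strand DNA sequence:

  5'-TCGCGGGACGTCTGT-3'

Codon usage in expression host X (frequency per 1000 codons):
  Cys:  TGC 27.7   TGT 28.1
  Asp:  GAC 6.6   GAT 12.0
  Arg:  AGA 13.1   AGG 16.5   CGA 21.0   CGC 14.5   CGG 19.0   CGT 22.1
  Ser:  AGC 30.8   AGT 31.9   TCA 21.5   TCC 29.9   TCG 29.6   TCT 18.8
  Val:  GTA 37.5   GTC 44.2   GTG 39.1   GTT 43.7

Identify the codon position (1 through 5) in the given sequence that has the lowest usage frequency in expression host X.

Codon 1 TCG (Ser): 29.6 per 1000.
Codon 2 CGG (Arg): 19.0 per 1000.
Codon 3 GAC (Asp): 6.6 per 1000.
Codon 4 GTC (Val): 44.2 per 1000.
Codon 5 TGT (Cys): 28.1 per 1000.
Lowest frequency is 6.6 at codon 3.

3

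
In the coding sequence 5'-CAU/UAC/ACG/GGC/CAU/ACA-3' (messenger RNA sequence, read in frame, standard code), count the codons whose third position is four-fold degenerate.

Codon 1 CAU (His): third position 2-fold.
Codon 2 UAC (Tyr): third position 2-fold.
Codon 3 ACG (Thr): third position 4-fold.
Codon 4 GGC (Gly): third position 4-fold.
Codon 5 CAU (His): third position 2-fold.
Codon 6 ACA (Thr): third position 4-fold.
Four-fold degenerate third positions: 3.

3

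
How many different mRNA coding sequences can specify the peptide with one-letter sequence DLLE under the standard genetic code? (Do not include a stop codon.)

144

Asp: 2 codons.
Leu: 6 codons.
Leu: 6 codons.
Glu: 2 codons.
2 × 6 × 6 × 2 = 144.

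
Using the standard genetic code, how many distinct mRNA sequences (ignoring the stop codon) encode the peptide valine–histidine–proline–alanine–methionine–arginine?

Val: 4 codons.
His: 2 codons.
Pro: 4 codons.
Ala: 4 codons.
Met: 1 codon.
Arg: 6 codons.
4 × 2 × 4 × 4 × 1 × 6 = 768.

768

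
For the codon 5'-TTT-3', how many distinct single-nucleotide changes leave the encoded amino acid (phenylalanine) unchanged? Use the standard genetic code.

Position 1: none → 0 synonymous.
Position 2: none → 0 synonymous.
Position 3: TTC → 1 synonymous.
Total: 0 + 0 + 1 = 1.

1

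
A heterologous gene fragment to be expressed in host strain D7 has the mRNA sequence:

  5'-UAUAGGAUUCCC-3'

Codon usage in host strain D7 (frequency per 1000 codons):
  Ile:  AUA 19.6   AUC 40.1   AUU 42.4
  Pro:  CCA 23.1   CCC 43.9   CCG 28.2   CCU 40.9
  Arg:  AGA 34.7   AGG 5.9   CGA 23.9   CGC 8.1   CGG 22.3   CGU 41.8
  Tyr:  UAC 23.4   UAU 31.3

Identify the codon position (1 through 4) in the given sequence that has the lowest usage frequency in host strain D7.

2

Codon 1 UAU (Tyr): 31.3 per 1000.
Codon 2 AGG (Arg): 5.9 per 1000.
Codon 3 AUU (Ile): 42.4 per 1000.
Codon 4 CCC (Pro): 43.9 per 1000.
Lowest frequency is 5.9 at codon 2.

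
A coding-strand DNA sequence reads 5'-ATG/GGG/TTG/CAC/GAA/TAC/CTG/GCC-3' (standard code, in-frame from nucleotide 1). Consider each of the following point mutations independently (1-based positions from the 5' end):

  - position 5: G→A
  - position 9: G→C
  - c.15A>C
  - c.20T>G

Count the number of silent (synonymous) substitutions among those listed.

Codon 2: GGG (Gly) → GAG (Glu) — missense.
Codon 3: TTG (Leu) → TTC (Phe) — missense.
Codon 5: GAA (Glu) → GAC (Asp) — missense.
Codon 7: CTG (Leu) → CGG (Arg) — missense.
Synonymous: 0 of 4.

0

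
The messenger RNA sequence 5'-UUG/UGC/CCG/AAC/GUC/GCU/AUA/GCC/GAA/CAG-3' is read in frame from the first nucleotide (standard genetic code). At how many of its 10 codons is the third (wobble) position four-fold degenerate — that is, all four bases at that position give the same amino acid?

Codon 1 UUG (Leu): third position 2-fold.
Codon 2 UGC (Cys): third position 2-fold.
Codon 3 CCG (Pro): third position 4-fold.
Codon 4 AAC (Asn): third position 2-fold.
Codon 5 GUC (Val): third position 4-fold.
Codon 6 GCU (Ala): third position 4-fold.
Codon 7 AUA (Ile): third position 3-fold.
Codon 8 GCC (Ala): third position 4-fold.
Codon 9 GAA (Glu): third position 2-fold.
Codon 10 CAG (Gln): third position 2-fold.
Four-fold degenerate third positions: 4.

4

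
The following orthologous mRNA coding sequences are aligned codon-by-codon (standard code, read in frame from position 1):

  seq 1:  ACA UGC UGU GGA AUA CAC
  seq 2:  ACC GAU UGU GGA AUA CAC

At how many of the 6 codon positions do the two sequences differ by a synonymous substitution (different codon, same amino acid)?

1

Codon 1: ACA Thr / ACC Thr — synonymous.
Codon 2: UGC Cys / GAU Asp — nonsynonymous.
Codon 3: UGU Cys / UGU Cys — identical.
Codon 4: GGA Gly / GGA Gly — identical.
Codon 5: AUA Ile / AUA Ile — identical.
Codon 6: CAC His / CAC His — identical.
Synonymous differences: 1.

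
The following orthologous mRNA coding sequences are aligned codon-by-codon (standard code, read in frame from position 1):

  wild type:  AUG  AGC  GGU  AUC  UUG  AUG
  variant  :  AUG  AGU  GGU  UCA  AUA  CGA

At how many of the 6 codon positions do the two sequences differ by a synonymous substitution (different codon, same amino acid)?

Codon 1: AUG Met / AUG Met — identical.
Codon 2: AGC Ser / AGU Ser — synonymous.
Codon 3: GGU Gly / GGU Gly — identical.
Codon 4: AUC Ile / UCA Ser — nonsynonymous.
Codon 5: UUG Leu / AUA Ile — nonsynonymous.
Codon 6: AUG Met / CGA Arg — nonsynonymous.
Synonymous differences: 1.

1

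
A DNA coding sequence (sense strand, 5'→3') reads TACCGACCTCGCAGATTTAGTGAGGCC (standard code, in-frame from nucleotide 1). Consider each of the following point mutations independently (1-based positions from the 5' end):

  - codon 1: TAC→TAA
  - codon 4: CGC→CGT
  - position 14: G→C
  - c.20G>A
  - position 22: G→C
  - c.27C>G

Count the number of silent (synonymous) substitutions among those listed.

2

Codon 1: TAC (Tyr) → TAA (Stop) — nonsense.
Codon 4: CGC (Arg) → CGT (Arg) — synonymous.
Codon 5: AGA (Arg) → ACA (Thr) — missense.
Codon 7: AGT (Ser) → AAT (Asn) — missense.
Codon 8: GAG (Glu) → CAG (Gln) — missense.
Codon 9: GCC (Ala) → GCG (Ala) — synonymous.
Synonymous: 2 of 6.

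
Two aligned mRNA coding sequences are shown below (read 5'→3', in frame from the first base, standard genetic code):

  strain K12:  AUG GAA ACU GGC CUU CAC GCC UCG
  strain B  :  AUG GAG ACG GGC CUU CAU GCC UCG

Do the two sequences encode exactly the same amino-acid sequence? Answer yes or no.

Codon 1: AUG Met / AUG Met — identical.
Codon 2: GAA Glu / GAG Glu — synonymous.
Codon 3: ACU Thr / ACG Thr — synonymous.
Codon 4: GGC Gly / GGC Gly — identical.
Codon 5: CUU Leu / CUU Leu — identical.
Codon 6: CAC His / CAU His — synonymous.
Codon 7: GCC Ala / GCC Ala — identical.
Codon 8: UCG Ser / UCG Ser — identical.
Nonsynonymous differences: 0 → same protein.

yes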